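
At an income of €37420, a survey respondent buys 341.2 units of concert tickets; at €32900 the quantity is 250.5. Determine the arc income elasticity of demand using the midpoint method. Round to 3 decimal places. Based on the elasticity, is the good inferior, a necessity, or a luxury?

ΔQ = 250.5 − 341.2 = -90.7; midpoint Q̄ = (341.2 + 250.5)/2 = 295.85.
ΔI = 32900 − 37420 = -4520; midpoint Ī = (37420 + 32900)/2 = 35160.
η = (ΔQ/Q̄) ÷ (ΔI/Ī) = (-90.7/295.85) ÷ (-4520/35160) = 2.385.
η > 1 ⇒ luxury.

2.385 (luxury)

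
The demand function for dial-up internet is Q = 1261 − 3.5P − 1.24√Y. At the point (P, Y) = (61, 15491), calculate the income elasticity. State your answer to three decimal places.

-0.086

At P = 61, Y = 15491: Q = 893.166.
Holding P constant, ∂Q/∂Y = -1.24/(2√Y) = -0.00498141.
η_Y = (∂Q/∂Y)·(Y/Q) = -0.00498141 × (15491/893.166) = -0.086.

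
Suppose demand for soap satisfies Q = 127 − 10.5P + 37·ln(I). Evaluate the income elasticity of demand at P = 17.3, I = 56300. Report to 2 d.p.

0.11

At P = 17.3, I = 56300: Q = 350.073.
Holding P constant, ∂Q/∂I = 37/I = 0.000657194.
η_I = (∂Q/∂I)·(I/Q) = 0.000657194 × (56300/350.073) = 0.11.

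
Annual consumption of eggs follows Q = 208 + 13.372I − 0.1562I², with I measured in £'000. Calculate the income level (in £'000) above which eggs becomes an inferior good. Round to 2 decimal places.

dQ/dI = 13.372 − 0.3124I.
The good is inferior where dQ/dI < 0. Setting dQ/dI = 0 gives I = 13.372 / 0.3124 = 42.80.

42.80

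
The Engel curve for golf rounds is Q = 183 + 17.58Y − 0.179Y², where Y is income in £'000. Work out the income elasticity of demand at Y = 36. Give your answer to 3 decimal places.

0.289

At Y = 36: Q = 583.8960.
dQ/dY = 17.58 − 0.358Y = 4.69200.
η = (dQ/dY)·(Y/Q) = 4.69200 × (36/583.8960) = 0.289.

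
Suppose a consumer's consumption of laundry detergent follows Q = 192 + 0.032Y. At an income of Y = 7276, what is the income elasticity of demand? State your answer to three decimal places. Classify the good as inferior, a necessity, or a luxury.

0.548 (necessity)

At Y = 7276: Q = 424.832.
dQ/dY = 0.032.
η = (dQ/dY)·(Y/Q) = 0.032 × (7276/424.832) = 0.548.
Since 0 < η < 1, the good is a necessity.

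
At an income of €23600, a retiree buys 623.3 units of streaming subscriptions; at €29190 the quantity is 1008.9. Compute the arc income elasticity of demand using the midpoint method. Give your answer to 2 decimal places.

ΔQ = 1008.9 − 623.3 = 385.6; midpoint Q̄ = (623.3 + 1008.9)/2 = 816.1.
ΔI = 29190 − 23600 = 5590; midpoint Ī = (23600 + 29190)/2 = 26395.
η = (ΔQ/Q̄) ÷ (ΔI/Ī) = (385.6/816.1) ÷ (5590/26395) = 2.23.

2.23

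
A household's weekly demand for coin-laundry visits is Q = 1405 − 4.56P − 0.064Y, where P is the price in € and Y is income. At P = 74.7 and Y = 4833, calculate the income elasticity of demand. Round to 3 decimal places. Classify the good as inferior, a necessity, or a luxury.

-0.410 (inferior good)

At P = 74.7, Y = 4833: Q = 755.056.
Holding P constant, ∂Q/∂Y = −0.064.
η_Y = (∂Q/∂Y)·(Y/Q) = -0.064 × (4833/755.056) = -0.410.
Since η < 0, this is an inferior good.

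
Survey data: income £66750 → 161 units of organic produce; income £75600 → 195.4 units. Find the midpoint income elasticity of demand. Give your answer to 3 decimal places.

ΔQ = 195.4 − 161 = 34.4; midpoint Q̄ = (161 + 195.4)/2 = 178.2.
ΔI = 75600 − 66750 = 8850; midpoint Ī = (66750 + 75600)/2 = 71175.
η = (ΔQ/Q̄) ÷ (ΔI/Ī) = (34.4/178.2) ÷ (8850/71175) = 1.553.

1.553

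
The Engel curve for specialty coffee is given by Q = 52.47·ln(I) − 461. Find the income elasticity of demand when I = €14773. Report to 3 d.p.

At I = 14773: Q = 42.741.
dQ/dI = 52.47/I = 0.00355175 at this income.
η = (dQ/dI)·(I/Q) = 0.00355175 × (14773/42.741) = 1.228.

1.228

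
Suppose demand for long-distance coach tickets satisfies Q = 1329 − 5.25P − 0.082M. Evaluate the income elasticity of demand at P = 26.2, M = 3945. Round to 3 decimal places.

At P = 26.2, M = 3945: Q = 867.960.
Holding P constant, ∂Q/∂M = −0.082.
η_M = (∂Q/∂M)·(M/Q) = -0.082 × (3945/867.960) = -0.373.

-0.373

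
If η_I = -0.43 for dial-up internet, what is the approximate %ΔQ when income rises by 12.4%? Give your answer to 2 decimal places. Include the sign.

-5.33%

%ΔQ ≈ η × %ΔI = -0.43 × 12.4% = -5.33%.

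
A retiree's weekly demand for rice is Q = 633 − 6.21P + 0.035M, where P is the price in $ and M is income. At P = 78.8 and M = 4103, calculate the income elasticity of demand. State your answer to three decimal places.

At P = 78.8, M = 4103: Q = 287.257.
Holding P constant, ∂Q/∂M = 0.035.
η_M = (∂Q/∂M)·(M/Q) = 0.035 × (4103/287.257) = 0.500.

0.500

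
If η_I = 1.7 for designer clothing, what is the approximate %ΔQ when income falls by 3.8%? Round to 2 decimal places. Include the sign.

-6.46%

%ΔQ ≈ η × %ΔI = 1.7 × (-3.8%) = -6.46%.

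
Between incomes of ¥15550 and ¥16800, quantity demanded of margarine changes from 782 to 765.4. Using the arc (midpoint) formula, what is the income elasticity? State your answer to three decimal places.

ΔQ = 765.4 − 782 = -16.6; midpoint Q̄ = (782 + 765.4)/2 = 773.7.
ΔI = 16800 − 15550 = 1250; midpoint Ī = (15550 + 16800)/2 = 16175.
η = (ΔQ/Q̄) ÷ (ΔI/Ī) = (-16.6/773.7) ÷ (1250/16175) = -0.278.

-0.278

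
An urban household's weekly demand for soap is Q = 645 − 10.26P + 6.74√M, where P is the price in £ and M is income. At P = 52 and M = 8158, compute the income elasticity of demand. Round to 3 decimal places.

0.423

At P = 52, M = 8158: Q = 720.248.
Holding P constant, ∂Q/∂M = 6.74/(2√M) = 0.0373111.
η_M = (∂Q/∂M)·(M/Q) = 0.0373111 × (8158/720.248) = 0.423.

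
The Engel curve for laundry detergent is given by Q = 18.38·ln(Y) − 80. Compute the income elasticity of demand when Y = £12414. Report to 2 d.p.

At Y = 12414: Q = 93.261.
dQ/dY = 18.38/Y = 0.00148059 at this income.
η = (dQ/dY)·(Y/Q) = 0.00148059 × (12414/93.261) = 0.20.

0.20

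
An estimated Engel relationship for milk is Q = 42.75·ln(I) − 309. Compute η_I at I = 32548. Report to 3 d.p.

0.316

At I = 32548: Q = 135.193.
dQ/dI = 42.75/I = 0.00131344 at this income.
η = (dQ/dI)·(I/Q) = 0.00131344 × (32548/135.193) = 0.316.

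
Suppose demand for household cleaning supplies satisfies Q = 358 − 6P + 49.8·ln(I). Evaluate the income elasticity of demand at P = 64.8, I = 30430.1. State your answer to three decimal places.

At P = 64.8, I = 30430.1: Q = 483.295.
Holding P constant, ∂Q/∂I = 49.8/I = 0.00163654.
η_I = (∂Q/∂I)·(I/Q) = 0.00163654 × (30430.1/483.295) = 0.103.

0.103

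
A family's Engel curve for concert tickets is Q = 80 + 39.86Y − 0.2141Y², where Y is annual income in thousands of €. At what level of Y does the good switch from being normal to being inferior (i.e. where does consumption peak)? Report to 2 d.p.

dQ/dY = 39.86 − 0.4282Y.
The good is inferior where dQ/dY < 0. Setting dQ/dY = 0 gives Y = 39.86 / 0.4282 = 93.09.

93.09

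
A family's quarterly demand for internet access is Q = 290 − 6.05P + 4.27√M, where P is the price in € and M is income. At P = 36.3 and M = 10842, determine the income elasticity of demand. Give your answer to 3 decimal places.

At P = 36.3, M = 10842: Q = 514.998.
Holding P constant, ∂Q/∂M = 4.27/(2√M) = 0.0205042.
η_M = (∂Q/∂M)·(M/Q) = 0.0205042 × (10842/514.998) = 0.432.

0.432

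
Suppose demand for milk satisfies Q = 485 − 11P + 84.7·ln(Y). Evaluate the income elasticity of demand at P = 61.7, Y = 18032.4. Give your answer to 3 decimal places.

0.133

At P = 61.7, Y = 18032.4: Q = 636.354.
Holding P constant, ∂Q/∂Y = 84.7/Y = 0.0046971.
η_Y = (∂Q/∂Y)·(Y/Q) = 0.0046971 × (18032.4/636.354) = 0.133.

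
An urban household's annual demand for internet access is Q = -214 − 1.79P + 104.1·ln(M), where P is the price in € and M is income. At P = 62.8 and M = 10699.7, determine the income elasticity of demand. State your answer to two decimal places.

At P = 62.8, M = 10699.7: Q = 639.425.
Holding P constant, ∂Q/∂M = 104.1/M = 0.00972924.
η_M = (∂Q/∂M)·(M/Q) = 0.00972924 × (10699.7/639.425) = 0.16.

0.16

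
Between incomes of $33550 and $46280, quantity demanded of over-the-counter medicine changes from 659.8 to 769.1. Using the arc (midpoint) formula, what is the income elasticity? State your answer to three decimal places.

0.480

ΔQ = 769.1 − 659.8 = 109.3; midpoint Q̄ = (659.8 + 769.1)/2 = 714.45.
ΔI = 46280 − 33550 = 12730; midpoint Ī = (33550 + 46280)/2 = 39915.
η = (ΔQ/Q̄) ÷ (ΔI/Ī) = (109.3/714.45) ÷ (12730/39915) = 0.480.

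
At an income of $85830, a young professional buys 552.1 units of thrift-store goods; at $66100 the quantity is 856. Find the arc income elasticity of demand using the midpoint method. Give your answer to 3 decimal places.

-1.662

ΔQ = 856 − 552.1 = 303.9; midpoint Q̄ = (552.1 + 856)/2 = 704.05.
ΔI = 66100 − 85830 = -19730; midpoint Ī = (85830 + 66100)/2 = 75965.
η = (ΔQ/Q̄) ÷ (ΔI/Ī) = (303.9/704.05) ÷ (-19730/75965) = -1.662.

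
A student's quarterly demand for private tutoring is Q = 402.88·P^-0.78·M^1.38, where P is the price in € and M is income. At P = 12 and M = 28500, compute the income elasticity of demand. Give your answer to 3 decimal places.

For a multiplicative demand Q = A·P^α·M^β, the income elasticity is β everywhere.
Here β = 1.38, so η = 1.380.

1.380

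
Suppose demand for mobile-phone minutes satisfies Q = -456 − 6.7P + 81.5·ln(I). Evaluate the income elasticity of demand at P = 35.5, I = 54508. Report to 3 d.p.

At P = 35.5, I = 54508: Q = 194.997.
Holding P constant, ∂Q/∂I = 81.5/I = 0.00149519.
η_I = (∂Q/∂I)·(I/Q) = 0.00149519 × (54508/194.997) = 0.418.

0.418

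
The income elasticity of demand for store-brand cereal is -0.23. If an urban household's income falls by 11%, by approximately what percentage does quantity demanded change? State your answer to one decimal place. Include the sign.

2.5%

%ΔQ ≈ η × %ΔI = -0.23 × (-11%) = 2.5%.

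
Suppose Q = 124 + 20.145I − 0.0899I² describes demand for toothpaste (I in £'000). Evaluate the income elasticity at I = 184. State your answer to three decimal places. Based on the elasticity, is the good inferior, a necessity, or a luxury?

At I = 184: Q = 787.0256.
dQ/dI = 20.145 − 0.1798I = -12.93820.
η = (dQ/dI)·(I/Q) = -12.93820 × (184/787.0256) = -3.025.
η < 0 ⇒ inferior good.

-3.025 (inferior good)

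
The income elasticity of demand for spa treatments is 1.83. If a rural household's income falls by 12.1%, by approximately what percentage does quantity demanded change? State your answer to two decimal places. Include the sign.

%ΔQ ≈ η × %ΔI = 1.83 × (-12.1%) = -22.14%.

-22.14%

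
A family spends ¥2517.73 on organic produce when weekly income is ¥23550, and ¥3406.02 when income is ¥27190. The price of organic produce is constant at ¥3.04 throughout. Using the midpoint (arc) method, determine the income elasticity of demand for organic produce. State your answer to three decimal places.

With a constant price, Q₁ = 2517.73/3.04 = 828.201 and Q₂ = 3406.02/3.04 = 1120.401 (equivalently, work directly with expenditure since P cancels).
Midpoint %ΔQ = (3406.02 − 2517.73)/2961.88 = 0.29991; midpoint %ΔI = (27190 − 23550)/25370 = 0.14348.
η = 0.29991 / 0.14348 = 2.090.

2.090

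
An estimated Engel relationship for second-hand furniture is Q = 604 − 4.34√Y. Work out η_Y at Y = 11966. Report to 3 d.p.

At Y = 11966: Q = 129.251.
dQ/dY = -4.34/(2√Y) = -0.0198374 at this income.
η = (dQ/dY)·(Y/Q) = -0.0198374 × (11966/129.251) = -1.837.

-1.837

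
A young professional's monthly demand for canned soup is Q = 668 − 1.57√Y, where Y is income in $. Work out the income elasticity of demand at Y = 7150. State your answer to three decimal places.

At Y = 7150: Q = 535.244.
dQ/dY = -1.57/(2√Y) = -0.0092836 at this income.
η = (dQ/dY)·(Y/Q) = -0.0092836 × (7150/535.244) = -0.124.

-0.124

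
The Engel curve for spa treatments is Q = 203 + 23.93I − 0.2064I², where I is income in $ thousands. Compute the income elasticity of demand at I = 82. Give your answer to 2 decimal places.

At I = 82: Q = 777.4264.
dQ/dI = 23.93 − 0.4128I = -9.91960.
η = (dQ/dI)·(I/Q) = -9.91960 × (82/777.4264) = -1.05.

-1.05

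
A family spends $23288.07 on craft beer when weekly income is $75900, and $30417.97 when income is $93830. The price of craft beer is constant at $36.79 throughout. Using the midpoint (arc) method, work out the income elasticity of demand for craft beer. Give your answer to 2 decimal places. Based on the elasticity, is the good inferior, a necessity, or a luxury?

1.26 (luxury)

With a constant price, Q₁ = 23288.07/36.79 = 633.000 and Q₂ = 30417.97/36.79 = 826.800 (equivalently, work directly with expenditure since P cancels).
Midpoint %ΔQ = (30417.97 − 23288.07)/26853.02 = 0.26552; midpoint %ΔI = (93830 − 75900)/84865 = 0.21128.
η = 0.26552 / 0.21128 = 1.26.
η > 1 ⇒ luxury.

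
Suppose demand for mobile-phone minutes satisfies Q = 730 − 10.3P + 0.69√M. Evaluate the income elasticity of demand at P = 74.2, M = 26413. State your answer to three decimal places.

0.720

At P = 74.2, M = 26413: Q = 77.879.
Holding P constant, ∂Q/∂M = 0.69/(2√M) = 0.00212281.
η_M = (∂Q/∂M)·(M/Q) = 0.00212281 × (26413/77.879) = 0.720.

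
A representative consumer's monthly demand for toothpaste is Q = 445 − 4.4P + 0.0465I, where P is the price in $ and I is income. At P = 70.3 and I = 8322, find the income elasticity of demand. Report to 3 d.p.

At P = 70.3, I = 8322: Q = 522.653.
Holding P constant, ∂Q/∂I = 0.0465.
η_I = (∂Q/∂I)·(I/Q) = 0.0465 × (8322/522.653) = 0.740.

0.740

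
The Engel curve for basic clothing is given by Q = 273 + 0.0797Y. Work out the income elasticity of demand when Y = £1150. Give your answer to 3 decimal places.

0.251

At Y = 1150: Q = 364.655.
dQ/dY = 0.0797.
η = (dQ/dY)·(Y/Q) = 0.0797 × (1150/364.655) = 0.251.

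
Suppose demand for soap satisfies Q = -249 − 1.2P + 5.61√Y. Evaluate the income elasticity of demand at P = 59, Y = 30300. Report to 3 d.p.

0.743

At P = 59, Y = 30300: Q = 656.727.
Holding P constant, ∂Q/∂Y = 5.61/(2√Y) = 0.0161143.
η_Y = (∂Q/∂Y)·(Y/Q) = 0.0161143 × (30300/656.727) = 0.743.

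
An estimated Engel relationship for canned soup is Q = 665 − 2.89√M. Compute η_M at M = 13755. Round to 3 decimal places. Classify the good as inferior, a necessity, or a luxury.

At M = 13755: Q = 326.056.
dQ/dM = -2.89/(2√M) = -0.0123208 at this income.
η = (dQ/dM)·(M/Q) = -0.0123208 × (13755/326.056) = -0.520.
Since η < 0, the good is an inferior good.

-0.520 (inferior good)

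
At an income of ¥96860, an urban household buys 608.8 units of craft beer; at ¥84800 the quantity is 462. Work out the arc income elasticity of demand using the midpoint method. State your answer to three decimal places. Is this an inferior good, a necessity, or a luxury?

2.065 (luxury)

ΔQ = 462 − 608.8 = -146.8; midpoint Q̄ = (608.8 + 462)/2 = 535.4.
ΔI = 84800 − 96860 = -12060; midpoint Ī = (96860 + 84800)/2 = 90830.
η = (ΔQ/Q̄) ÷ (ΔI/Ī) = (-146.8/535.4) ÷ (-12060/90830) = 2.065.
η > 1 ⇒ luxury.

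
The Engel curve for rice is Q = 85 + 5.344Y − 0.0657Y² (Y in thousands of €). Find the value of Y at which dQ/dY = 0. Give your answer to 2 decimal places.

40.67

dQ/dY = 5.344 − 0.1314Y.
The good is inferior where dQ/dY < 0. Setting dQ/dY = 0 gives Y = 5.344 / 0.1314 = 40.67.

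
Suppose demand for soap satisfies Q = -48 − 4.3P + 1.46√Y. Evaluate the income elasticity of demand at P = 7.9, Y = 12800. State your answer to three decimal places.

At P = 7.9, Y = 12800: Q = 83.210.
Holding P constant, ∂Q/∂Y = 1.46/(2√Y) = 0.00645235.
η_Y = (∂Q/∂Y)·(Y/Q) = 0.00645235 × (12800/83.210) = 0.993.

0.993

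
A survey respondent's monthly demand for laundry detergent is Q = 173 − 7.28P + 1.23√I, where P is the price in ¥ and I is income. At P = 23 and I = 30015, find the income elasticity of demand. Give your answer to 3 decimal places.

0.487

At P = 23, I = 30015: Q = 218.656.
Holding P constant, ∂Q/∂I = 1.23/(2√I) = 0.00354982.
η_I = (∂Q/∂I)·(I/Q) = 0.00354982 × (30015/218.656) = 0.487.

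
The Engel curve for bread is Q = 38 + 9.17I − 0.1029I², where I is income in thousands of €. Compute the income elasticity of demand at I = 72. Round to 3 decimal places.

-2.467

At I = 72: Q = 164.8064.
dQ/dI = 9.17 − 0.2058I = -5.64760.
η = (dQ/dI)·(I/Q) = -5.64760 × (72/164.8064) = -2.467.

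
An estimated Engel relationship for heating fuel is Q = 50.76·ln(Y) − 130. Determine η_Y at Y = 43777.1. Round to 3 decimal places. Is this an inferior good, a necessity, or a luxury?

0.123 (necessity)

At Y = 43777.1: Q = 412.465.
dQ/dY = 50.76/Y = 0.00115951 at this income.
η = (dQ/dY)·(Y/Q) = 0.00115951 × (43777.1/412.465) = 0.123.
Since 0 < η < 1, the good is a necessity.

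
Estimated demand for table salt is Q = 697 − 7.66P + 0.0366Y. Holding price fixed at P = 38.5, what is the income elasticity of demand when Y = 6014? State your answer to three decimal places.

At P = 38.5, Y = 6014: Q = 622.202.
Holding P constant, ∂Q/∂Y = 0.0366.
η_Y = (∂Q/∂Y)·(Y/Q) = 0.0366 × (6014/622.202) = 0.354.

0.354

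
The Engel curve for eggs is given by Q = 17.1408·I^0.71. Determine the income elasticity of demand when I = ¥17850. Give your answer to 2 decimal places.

For Q = A·I^β the income elasticity is constant and equal to β.
Here β = 0.71, so η = 0.71.

0.71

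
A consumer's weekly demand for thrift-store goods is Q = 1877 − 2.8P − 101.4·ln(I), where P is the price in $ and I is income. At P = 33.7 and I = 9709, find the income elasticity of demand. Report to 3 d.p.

At P = 33.7, I = 9709: Q = 851.706.
Holding P constant, ∂Q/∂I = -101.4/I = -0.0104439.
η_I = (∂Q/∂I)·(I/Q) = -0.0104439 × (9709/851.706) = -0.119.

-0.119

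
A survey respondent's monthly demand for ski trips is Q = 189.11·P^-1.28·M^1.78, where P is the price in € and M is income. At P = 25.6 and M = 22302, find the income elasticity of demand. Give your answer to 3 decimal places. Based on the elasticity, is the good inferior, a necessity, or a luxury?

For a multiplicative demand Q = A·P^α·M^β, the income elasticity is β everywhere.
Here β = 1.78, so η = 1.780.
Since η > 1, this is a luxury.

1.780 (luxury)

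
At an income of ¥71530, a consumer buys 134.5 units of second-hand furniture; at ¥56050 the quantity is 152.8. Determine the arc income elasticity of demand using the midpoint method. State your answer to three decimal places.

-0.525

ΔQ = 152.8 − 134.5 = 18.3; midpoint Q̄ = (134.5 + 152.8)/2 = 143.65.
ΔI = 56050 − 71530 = -15480; midpoint Ī = (71530 + 56050)/2 = 63790.
η = (ΔQ/Q̄) ÷ (ΔI/Ī) = (18.3/143.65) ÷ (-15480/63790) = -0.525.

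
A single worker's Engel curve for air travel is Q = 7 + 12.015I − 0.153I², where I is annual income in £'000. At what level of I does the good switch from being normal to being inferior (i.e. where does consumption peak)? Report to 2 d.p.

39.26

dQ/dI = 12.015 − 0.306I.
The good is inferior where dQ/dI < 0. Setting dQ/dI = 0 gives I = 12.015 / 0.306 = 39.26.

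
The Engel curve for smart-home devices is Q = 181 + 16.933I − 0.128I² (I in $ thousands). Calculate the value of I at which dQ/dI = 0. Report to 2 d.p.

dQ/dI = 16.933 − 0.256I.
The good is inferior where dQ/dI < 0. Setting dQ/dI = 0 gives I = 16.933 / 0.256 = 66.14.

66.14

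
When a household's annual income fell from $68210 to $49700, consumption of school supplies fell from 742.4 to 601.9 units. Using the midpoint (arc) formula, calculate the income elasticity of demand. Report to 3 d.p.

0.666

ΔQ = 601.9 − 742.4 = -140.5; midpoint Q̄ = (742.4 + 601.9)/2 = 672.15.
ΔI = 49700 − 68210 = -18510; midpoint Ī = (68210 + 49700)/2 = 58955.
η = (ΔQ/Q̄) ÷ (ΔI/Ī) = (-140.5/672.15) ÷ (-18510/58955) = 0.666.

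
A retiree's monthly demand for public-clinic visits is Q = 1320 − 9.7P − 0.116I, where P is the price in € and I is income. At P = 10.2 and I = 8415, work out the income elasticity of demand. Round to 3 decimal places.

At P = 10.2, I = 8415: Q = 244.920.
Holding P constant, ∂Q/∂I = −0.116.
η_I = (∂Q/∂I)·(I/Q) = -0.116 × (8415/244.920) = -3.986.

-3.986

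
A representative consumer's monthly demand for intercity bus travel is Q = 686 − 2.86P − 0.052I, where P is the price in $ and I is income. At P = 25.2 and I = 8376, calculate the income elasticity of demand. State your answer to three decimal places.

-2.442

At P = 25.2, I = 8376: Q = 178.376.
Holding P constant, ∂Q/∂I = −0.052.
η_I = (∂Q/∂I)·(I/Q) = -0.052 × (8376/178.376) = -2.442.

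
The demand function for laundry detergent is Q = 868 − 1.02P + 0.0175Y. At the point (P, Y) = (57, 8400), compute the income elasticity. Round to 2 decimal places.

At P = 57, Y = 8400: Q = 956.860.
Holding P constant, ∂Q/∂Y = 0.0175.
η_Y = (∂Q/∂Y)·(Y/Q) = 0.0175 × (8400/956.860) = 0.15.

0.15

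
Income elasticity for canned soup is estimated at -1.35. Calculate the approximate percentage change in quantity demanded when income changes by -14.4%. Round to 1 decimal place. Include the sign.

19.4%

%ΔQ ≈ η × %ΔI = -1.35 × (-14.4%) = 19.4%.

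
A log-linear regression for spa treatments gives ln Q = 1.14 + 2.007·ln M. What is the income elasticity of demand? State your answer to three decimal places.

In a log-linear demand, the coefficient on ln M is the income elasticity.
So η = 2.007.

2.007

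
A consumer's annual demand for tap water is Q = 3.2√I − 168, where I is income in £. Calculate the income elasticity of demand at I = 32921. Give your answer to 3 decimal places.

0.704

At I = 32921: Q = 412.613.
dQ/dI = 3.2/(2√I) = 0.00881827 at this income.
η = (dQ/dI)·(I/Q) = 0.00881827 × (32921/412.613) = 0.704.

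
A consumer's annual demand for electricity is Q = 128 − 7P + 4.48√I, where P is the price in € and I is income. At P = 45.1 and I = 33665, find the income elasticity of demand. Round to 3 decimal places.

0.648

At P = 45.1, I = 33665: Q = 634.291.
Holding P constant, ∂Q/∂I = 4.48/(2√I) = 0.0122084.
η_I = (∂Q/∂I)·(I/Q) = 0.0122084 × (33665/634.291) = 0.648.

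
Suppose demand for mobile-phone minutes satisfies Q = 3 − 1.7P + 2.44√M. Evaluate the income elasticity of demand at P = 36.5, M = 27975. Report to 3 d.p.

At P = 36.5, M = 27975: Q = 349.058.
Holding P constant, ∂Q/∂M = 2.44/(2√M) = 0.00729415.
η_M = (∂Q/∂M)·(M/Q) = 0.00729415 × (27975/349.058) = 0.585.

0.585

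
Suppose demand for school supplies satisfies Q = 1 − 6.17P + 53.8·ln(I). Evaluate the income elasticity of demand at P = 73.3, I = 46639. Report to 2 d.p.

0.42

At P = 73.3, I = 46639: Q = 127.099.
Holding P constant, ∂Q/∂I = 53.8/I = 0.00115354.
η_I = (∂Q/∂I)·(I/Q) = 0.00115354 × (46639/127.099) = 0.42.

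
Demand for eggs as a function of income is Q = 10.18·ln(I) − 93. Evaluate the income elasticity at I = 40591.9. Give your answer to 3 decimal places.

0.678

At I = 40591.9: Q = 15.023.
dQ/dI = 10.18/I = 0.000250789 at this income.
η = (dQ/dI)·(I/Q) = 0.000250789 × (40591.9/15.023) = 0.678.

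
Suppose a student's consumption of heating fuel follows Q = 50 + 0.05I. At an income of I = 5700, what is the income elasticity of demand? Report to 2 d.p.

0.85

At I = 5700: Q = 335.000.
dQ/dI = 0.05.
η = (dQ/dI)·(I/Q) = 0.05 × (5700/335.000) = 0.85.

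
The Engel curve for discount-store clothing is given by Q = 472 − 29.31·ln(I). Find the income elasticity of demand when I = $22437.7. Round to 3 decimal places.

-0.164

At I = 22437.7: Q = 178.358.
dQ/dI = -29.31/I = -0.00130628 at this income.
η = (dQ/dI)·(I/Q) = -0.00130628 × (22437.7/178.358) = -0.164.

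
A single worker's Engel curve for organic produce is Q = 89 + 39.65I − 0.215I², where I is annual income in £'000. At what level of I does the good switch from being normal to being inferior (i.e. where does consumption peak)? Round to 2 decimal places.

dQ/dI = 39.65 − 0.43I.
The good is inferior where dQ/dI < 0. Setting dQ/dI = 0 gives I = 39.65 / 0.43 = 92.21.

92.21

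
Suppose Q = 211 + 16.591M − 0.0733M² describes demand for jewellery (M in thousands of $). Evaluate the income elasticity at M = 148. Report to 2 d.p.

-0.71

At M = 148: Q = 1060.9048.
dQ/dM = 16.591 − 0.1466M = -5.10580.
η = (dQ/dM)·(M/Q) = -5.10580 × (148/1060.9048) = -0.71.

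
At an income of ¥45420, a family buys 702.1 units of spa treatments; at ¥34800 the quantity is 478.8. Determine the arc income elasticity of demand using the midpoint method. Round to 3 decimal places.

1.428

ΔQ = 478.8 − 702.1 = -223.3; midpoint Q̄ = (702.1 + 478.8)/2 = 590.45.
ΔI = 34800 − 45420 = -10620; midpoint Ī = (45420 + 34800)/2 = 40110.
η = (ΔQ/Q̄) ÷ (ΔI/Ī) = (-223.3/590.45) ÷ (-10620/40110) = 1.428.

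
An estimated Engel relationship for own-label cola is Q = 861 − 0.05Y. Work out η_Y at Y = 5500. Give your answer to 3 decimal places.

-0.469

At Y = 5500: Q = 586.000.
dQ/dY = −0.05.
η = (dQ/dY)·(Y/Q) = -0.05 × (5500/586.000) = -0.469.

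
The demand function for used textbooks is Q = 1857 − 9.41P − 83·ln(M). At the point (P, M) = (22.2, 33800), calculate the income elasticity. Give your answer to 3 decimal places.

-0.106

At P = 22.2, M = 33800: Q = 782.556.
Holding P constant, ∂Q/∂M = -83/M = -0.00245562.
η_M = (∂Q/∂M)·(M/Q) = -0.00245562 × (33800/782.556) = -0.106.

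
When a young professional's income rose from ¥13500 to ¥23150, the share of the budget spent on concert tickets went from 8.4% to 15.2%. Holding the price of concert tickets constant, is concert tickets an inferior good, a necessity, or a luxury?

luxury

The budget share rises as income rises, so η > 1.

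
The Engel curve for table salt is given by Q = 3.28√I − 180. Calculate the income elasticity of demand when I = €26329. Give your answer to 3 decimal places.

At I = 26329: Q = 352.220.
dQ/dI = 3.28/(2√I) = 0.0101071 at this income.
η = (dQ/dI)·(I/Q) = 0.0101071 × (26329/352.220) = 0.756.

0.756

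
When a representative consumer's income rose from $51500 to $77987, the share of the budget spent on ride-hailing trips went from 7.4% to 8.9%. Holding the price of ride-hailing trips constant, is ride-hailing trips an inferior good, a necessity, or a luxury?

luxury

The budget share rises as income rises, so η > 1.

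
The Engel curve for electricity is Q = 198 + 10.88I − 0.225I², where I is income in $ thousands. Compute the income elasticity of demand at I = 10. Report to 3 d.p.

0.224

At I = 10: Q = 284.3000.
dQ/dI = 10.88 − 0.45I = 6.38000.
η = (dQ/dI)·(I/Q) = 6.38000 × (10/284.3000) = 0.224.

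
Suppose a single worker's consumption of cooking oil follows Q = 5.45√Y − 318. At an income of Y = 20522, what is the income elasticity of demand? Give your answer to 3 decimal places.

0.844

At Y = 20522: Q = 462.740.
dQ/dY = 5.45/(2√Y) = 0.019022 at this income.
η = (dQ/dY)·(Y/Q) = 0.019022 × (20522/462.740) = 0.844.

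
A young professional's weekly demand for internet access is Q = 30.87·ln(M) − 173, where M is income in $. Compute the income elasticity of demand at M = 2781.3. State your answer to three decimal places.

At M = 2781.3: Q = 71.820.
dQ/dM = 30.87/M = 0.0110991 at this income.
η = (dQ/dM)·(M/Q) = 0.0110991 × (2781.3/71.820) = 0.430.

0.430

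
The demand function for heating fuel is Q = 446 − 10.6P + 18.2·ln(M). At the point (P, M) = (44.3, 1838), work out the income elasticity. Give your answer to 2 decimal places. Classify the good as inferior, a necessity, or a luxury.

At P = 44.3, M = 1838: Q = 113.219.
Holding P constant, ∂Q/∂M = 18.2/M = 0.00990207.
η_M = (∂Q/∂M)·(M/Q) = 0.00990207 × (1838/113.219) = 0.16.
Since 0 < η < 1, this is a necessity.

0.16 (necessity)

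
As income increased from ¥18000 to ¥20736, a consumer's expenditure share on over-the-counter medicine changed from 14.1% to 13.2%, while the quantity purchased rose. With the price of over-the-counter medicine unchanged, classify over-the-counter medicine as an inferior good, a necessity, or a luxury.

necessity

Quantity rises but the budget share falls as income rises, so 0 < η < 1.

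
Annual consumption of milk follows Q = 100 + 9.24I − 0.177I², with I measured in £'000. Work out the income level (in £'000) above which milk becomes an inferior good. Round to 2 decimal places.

26.10

dQ/dI = 9.24 − 0.354I.
The good is inferior where dQ/dI < 0. Setting dQ/dI = 0 gives I = 9.24 / 0.354 = 26.10.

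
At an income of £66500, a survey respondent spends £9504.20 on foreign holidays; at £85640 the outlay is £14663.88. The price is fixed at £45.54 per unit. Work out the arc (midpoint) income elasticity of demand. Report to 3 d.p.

1.697

With a constant price, Q₁ = 9504.20/45.54 = 208.700 and Q₂ = 14663.88/45.54 = 322.000 (equivalently, work directly with expenditure since P cancels).
Midpoint %ΔQ = (14663.88 − 9504.20)/12084.04 = 0.42698; midpoint %ΔI = (85640 − 66500)/76070 = 0.25161.
η = 0.42698 / 0.25161 = 1.697.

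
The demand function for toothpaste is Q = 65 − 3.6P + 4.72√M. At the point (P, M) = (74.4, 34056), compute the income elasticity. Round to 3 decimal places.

At P = 74.4, M = 34056: Q = 668.201.
Holding P constant, ∂Q/∂M = 4.72/(2√M) = 0.0127884.
η_M = (∂Q/∂M)·(M/Q) = 0.0127884 × (34056/668.201) = 0.652.

0.652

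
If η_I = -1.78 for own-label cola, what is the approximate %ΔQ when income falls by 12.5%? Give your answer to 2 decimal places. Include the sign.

%ΔQ ≈ η × %ΔI = -1.78 × (-12.5%) = 22.25%.

22.25%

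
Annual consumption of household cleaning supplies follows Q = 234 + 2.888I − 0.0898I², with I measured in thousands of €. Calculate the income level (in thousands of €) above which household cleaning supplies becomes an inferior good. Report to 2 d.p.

16.08

dQ/dI = 2.888 − 0.1796I.
The good is inferior where dQ/dI < 0. Setting dQ/dI = 0 gives I = 2.888 / 0.1796 = 16.08.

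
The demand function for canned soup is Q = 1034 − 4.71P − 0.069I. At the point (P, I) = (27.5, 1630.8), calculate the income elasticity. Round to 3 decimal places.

At P = 27.5, I = 1630.8: Q = 791.950.
Holding P constant, ∂Q/∂I = −0.069.
η_I = (∂Q/∂I)·(I/Q) = -0.069 × (1630.8/791.950) = -0.142.

-0.142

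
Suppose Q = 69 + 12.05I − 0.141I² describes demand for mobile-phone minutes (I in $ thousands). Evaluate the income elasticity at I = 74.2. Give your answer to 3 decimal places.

-3.525

At I = 74.2: Q = 186.8148.
dQ/dI = 12.05 − 0.282I = -8.87440.
η = (dQ/dI)·(I/Q) = -8.87440 × (74.2/186.8148) = -3.525.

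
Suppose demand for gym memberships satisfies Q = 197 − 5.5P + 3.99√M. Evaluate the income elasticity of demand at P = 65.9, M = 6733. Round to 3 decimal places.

1.011

At P = 65.9, M = 6733: Q = 161.949.
Holding P constant, ∂Q/∂M = 3.99/(2√M) = 0.024313.
η_M = (∂Q/∂M)·(M/Q) = 0.024313 × (6733/161.949) = 1.011.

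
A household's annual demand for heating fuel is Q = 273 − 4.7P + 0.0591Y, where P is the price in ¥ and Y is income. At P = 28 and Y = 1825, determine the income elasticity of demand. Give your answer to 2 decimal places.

0.43

At P = 28, Y = 1825: Q = 249.258.
Holding P constant, ∂Q/∂Y = 0.0591.
η_Y = (∂Q/∂Y)·(Y/Q) = 0.0591 × (1825/249.258) = 0.43.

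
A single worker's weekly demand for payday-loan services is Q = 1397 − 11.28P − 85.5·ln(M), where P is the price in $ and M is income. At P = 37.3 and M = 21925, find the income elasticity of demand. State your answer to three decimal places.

-0.703

At P = 37.3, M = 21925: Q = 121.651.
Holding P constant, ∂Q/∂M = -85.5/M = -0.00389966.
η_M = (∂Q/∂M)·(M/Q) = -0.00389966 × (21925/121.651) = -0.703.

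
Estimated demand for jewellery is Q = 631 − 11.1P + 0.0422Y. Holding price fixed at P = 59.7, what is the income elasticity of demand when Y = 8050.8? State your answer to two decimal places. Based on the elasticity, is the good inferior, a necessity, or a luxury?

At P = 59.7, Y = 8050.8: Q = 308.074.
Holding P constant, ∂Q/∂Y = 0.0422.
η_Y = (∂Q/∂Y)·(Y/Q) = 0.0422 × (8050.8/308.074) = 1.10.
Since η > 1, this is a luxury.

1.10 (luxury)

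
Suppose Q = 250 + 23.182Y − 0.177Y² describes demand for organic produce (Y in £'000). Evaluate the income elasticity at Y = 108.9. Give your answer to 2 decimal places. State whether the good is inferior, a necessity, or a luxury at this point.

-2.48 (inferior good)

At Y = 108.9: Q = 675.4396.
dQ/dY = 23.182 − 0.354Y = -15.36860.
η = (dQ/dY)·(Y/Q) = -15.36860 × (108.9/675.4396) = -2.48.
η < 0 ⇒ inferior good.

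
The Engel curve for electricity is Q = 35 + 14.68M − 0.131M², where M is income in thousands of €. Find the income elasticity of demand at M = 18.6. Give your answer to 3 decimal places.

At M = 18.6: Q = 262.7272.
dQ/dM = 14.68 − 0.262M = 9.80680.
η = (dQ/dM)·(M/Q) = 9.80680 × (18.6/262.7272) = 0.694.

0.694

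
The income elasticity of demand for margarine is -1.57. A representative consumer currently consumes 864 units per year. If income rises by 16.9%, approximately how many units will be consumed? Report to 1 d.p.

634.8

%ΔQ ≈ η × %ΔI = -1.57 × 16.9% = -26.533%.
New Q ≈ 864 × (1 − 0.26533) = 634.8.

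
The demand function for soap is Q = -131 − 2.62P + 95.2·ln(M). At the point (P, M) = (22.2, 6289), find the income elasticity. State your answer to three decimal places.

0.148

At P = 22.2, M = 6289: Q = 643.508.
Holding P constant, ∂Q/∂M = 95.2/M = 0.0151375.
η_M = (∂Q/∂M)·(M/Q) = 0.0151375 × (6289/643.508) = 0.148.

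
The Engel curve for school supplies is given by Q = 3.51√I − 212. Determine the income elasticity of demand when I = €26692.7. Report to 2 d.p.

0.79

At I = 26692.7: Q = 361.460.
dQ/dI = 3.51/(2√I) = 0.0107419 at this income.
η = (dQ/dI)·(I/Q) = 0.0107419 × (26692.7/361.460) = 0.79.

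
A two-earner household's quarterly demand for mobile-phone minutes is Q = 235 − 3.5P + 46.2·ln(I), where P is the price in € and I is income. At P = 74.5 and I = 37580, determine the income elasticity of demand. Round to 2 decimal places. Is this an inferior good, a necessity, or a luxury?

0.10 (necessity)

At P = 74.5, I = 37580: Q = 460.931.
Holding P constant, ∂Q/∂I = 46.2/I = 0.00122938.
η_I = (∂Q/∂I)·(I/Q) = 0.00122938 × (37580/460.931) = 0.10.
Since 0 < η < 1, this is a necessity.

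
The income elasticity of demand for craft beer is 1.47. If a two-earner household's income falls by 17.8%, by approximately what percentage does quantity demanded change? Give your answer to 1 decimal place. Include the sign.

%ΔQ ≈ η × %ΔI = 1.47 × (-17.8%) = -26.2%.

-26.2%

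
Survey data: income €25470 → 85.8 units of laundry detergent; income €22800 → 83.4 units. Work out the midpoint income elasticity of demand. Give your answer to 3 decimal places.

0.256

ΔQ = 83.4 − 85.8 = -2.4; midpoint Q̄ = (85.8 + 83.4)/2 = 84.6.
ΔI = 22800 − 25470 = -2670; midpoint Ī = (25470 + 22800)/2 = 24135.
η = (ΔQ/Q̄) ÷ (ΔI/Ī) = (-2.4/84.6) ÷ (-2670/24135) = 0.256.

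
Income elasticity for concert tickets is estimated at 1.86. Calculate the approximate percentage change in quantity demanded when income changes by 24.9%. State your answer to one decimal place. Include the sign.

%ΔQ ≈ η × %ΔI = 1.86 × 24.9% = 46.3%.

46.3%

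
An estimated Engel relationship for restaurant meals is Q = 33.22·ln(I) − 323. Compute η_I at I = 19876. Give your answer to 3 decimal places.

At I = 19876: Q = 5.787.
dQ/dI = 33.22/I = 0.00167136 at this income.
η = (dQ/dI)·(I/Q) = 0.00167136 × (19876/5.787) = 5.740.

5.740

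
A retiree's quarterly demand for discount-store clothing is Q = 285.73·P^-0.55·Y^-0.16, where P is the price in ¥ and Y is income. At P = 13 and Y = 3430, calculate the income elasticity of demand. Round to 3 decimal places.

-0.160

For a multiplicative demand Q = A·P^α·Y^β, the income elasticity is β everywhere.
Here β = -0.16, so η = -0.160.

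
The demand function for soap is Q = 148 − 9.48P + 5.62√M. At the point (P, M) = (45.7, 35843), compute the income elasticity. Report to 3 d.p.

At P = 45.7, M = 35843: Q = 778.756.
Holding P constant, ∂Q/∂M = 5.62/(2√M) = 0.0148424.
η_M = (∂Q/∂M)·(M/Q) = 0.0148424 × (35843/778.756) = 0.683.

0.683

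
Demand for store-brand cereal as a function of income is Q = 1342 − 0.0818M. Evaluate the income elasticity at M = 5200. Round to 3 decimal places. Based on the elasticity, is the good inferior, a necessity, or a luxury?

-0.464 (inferior good)

At M = 5200: Q = 916.640.
dQ/dM = −0.0818.
η = (dQ/dM)·(M/Q) = -0.0818 × (5200/916.640) = -0.464.
Since η < 0, the good is an inferior good.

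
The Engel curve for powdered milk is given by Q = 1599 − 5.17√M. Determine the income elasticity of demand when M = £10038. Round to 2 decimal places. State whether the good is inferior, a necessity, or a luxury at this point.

At M = 10038: Q = 1081.019.
dQ/dM = -5.17/(2√M) = -0.025801 at this income.
η = (dQ/dM)·(M/Q) = -0.025801 × (10038/1081.019) = -0.24.
Since η < 0, the good is an inferior good.

-0.24 (inferior good)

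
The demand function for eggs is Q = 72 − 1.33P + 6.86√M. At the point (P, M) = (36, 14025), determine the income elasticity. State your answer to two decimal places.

0.49

At P = 36, M = 14025: Q = 836.531.
Holding P constant, ∂Q/∂M = 6.86/(2√M) = 0.0289629.
η_M = (∂Q/∂M)·(M/Q) = 0.0289629 × (14025/836.531) = 0.49.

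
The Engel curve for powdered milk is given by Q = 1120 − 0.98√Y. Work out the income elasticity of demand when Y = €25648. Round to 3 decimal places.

At Y = 25648: Q = 963.053.
dQ/dY = -0.98/(2√Y) = -0.00305963 at this income.
η = (dQ/dY)·(Y/Q) = -0.00305963 × (25648/963.053) = -0.081.

-0.081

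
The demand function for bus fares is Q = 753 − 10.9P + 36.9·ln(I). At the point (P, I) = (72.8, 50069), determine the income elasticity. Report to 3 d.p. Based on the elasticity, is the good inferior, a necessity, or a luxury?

0.103 (necessity)

At P = 72.8, I = 50069: Q = 358.781.
Holding P constant, ∂Q/∂I = 36.9/I = 0.000736983.
η_I = (∂Q/∂I)·(I/Q) = 0.000736983 × (50069/358.781) = 0.103.
Since 0 < η < 1, this is a necessity.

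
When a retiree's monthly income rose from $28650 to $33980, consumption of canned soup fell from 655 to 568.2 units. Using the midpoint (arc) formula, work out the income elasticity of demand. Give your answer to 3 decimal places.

-0.834

ΔQ = 568.2 − 655 = -86.8; midpoint Q̄ = (655 + 568.2)/2 = 611.6.
ΔI = 33980 − 28650 = 5330; midpoint Ī = (28650 + 33980)/2 = 31315.
η = (ΔQ/Q̄) ÷ (ΔI/Ī) = (-86.8/611.6) ÷ (5330/31315) = -0.834.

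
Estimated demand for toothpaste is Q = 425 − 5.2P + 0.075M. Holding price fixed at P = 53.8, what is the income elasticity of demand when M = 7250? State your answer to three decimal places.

0.789

At P = 53.8, M = 7250: Q = 688.990.
Holding P constant, ∂Q/∂M = 0.075.
η_M = (∂Q/∂M)·(M/Q) = 0.075 × (7250/688.990) = 0.789.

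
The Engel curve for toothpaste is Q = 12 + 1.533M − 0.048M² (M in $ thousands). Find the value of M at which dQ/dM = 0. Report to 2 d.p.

15.97

dQ/dM = 1.533 − 0.096M.
The good is inferior where dQ/dM < 0. Setting dQ/dM = 0 gives M = 1.533 / 0.096 = 15.97.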